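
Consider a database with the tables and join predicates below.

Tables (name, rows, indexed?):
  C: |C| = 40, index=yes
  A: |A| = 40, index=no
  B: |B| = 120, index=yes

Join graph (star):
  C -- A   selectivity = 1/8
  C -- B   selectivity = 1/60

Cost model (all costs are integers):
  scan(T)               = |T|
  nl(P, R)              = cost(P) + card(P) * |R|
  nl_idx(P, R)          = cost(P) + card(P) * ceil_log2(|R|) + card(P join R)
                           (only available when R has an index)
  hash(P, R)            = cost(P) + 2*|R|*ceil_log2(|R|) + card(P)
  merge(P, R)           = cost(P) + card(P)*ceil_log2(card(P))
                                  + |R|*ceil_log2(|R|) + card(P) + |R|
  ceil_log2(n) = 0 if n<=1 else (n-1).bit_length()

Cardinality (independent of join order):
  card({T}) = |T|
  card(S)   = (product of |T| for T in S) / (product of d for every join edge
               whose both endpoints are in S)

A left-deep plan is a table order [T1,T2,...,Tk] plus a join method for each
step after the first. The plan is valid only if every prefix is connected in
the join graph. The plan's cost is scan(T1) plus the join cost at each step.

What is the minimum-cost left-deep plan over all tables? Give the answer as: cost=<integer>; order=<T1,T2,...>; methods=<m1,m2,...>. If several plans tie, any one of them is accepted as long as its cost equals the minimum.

Selinger DP (subsets sized 1..n):
  {C}: scan cost=40, card=40
  {A}: scan cost=40, card=40
  {B}: scan cost=120, card=120
  {AC}: card=200; try (C,nl_idx)→480, (C,hash)→560, (A,hash)→560, (C,merge)→600, (A,merge)→600, (C,nl)→1640 …(+1); best=480 via (C,nl_idx)
  {BC}: card=80; try (B,nl_idx)→400, (C,hash)→720, (C,nl_idx)→920, (B,merge)→1280, (C,merge)→1360, (B,hash)→1760 …(+2); best=400 via (B,nl_idx)
  {ABC}: card=400; try (A,hash)→960, (A,merge)→1320, (B,nl_idx)→2280, (B,hash)→2360, (B,merge)→3240, (A,nl)→3600 …(+1); best=960 via (A,hash)

cost=960; order=C,B,A; methods=nl_idx,hash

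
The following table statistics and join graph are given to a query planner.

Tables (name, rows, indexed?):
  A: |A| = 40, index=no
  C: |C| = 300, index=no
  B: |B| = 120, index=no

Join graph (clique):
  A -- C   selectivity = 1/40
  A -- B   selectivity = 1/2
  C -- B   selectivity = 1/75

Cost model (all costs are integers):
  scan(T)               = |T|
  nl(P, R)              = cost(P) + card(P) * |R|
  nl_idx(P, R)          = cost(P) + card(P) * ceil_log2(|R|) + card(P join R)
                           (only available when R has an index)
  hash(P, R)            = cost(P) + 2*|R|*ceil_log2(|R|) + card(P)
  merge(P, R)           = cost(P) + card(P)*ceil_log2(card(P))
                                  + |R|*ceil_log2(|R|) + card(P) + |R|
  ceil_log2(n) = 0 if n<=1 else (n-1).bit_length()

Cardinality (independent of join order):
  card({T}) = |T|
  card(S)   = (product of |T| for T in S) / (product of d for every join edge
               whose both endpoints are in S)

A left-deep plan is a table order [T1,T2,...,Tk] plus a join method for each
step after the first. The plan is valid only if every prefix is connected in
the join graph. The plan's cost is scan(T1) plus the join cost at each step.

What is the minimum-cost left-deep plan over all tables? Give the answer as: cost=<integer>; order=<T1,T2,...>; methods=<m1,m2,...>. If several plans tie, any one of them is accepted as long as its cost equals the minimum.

Selinger DP (subsets sized 1..n):
  {A}: scan cost=40, card=40
  {C}: scan cost=300, card=300
  {B}: scan cost=120, card=120
  {AC}: card=300; try (A,hash)→1080, (C,merge)→3320, (A,merge)→3580, (C,hash)→5480, (C,nl)→12040, (A,nl)→12300; best=1080 via (A,hash)
  {AB}: card=2400; try (A,hash)→720, (B,merge)→1280, (A,merge)→1360, (B,hash)→1760, (B,nl)→4840, (A,nl)→4920; best=720 via (A,hash)
  {BC}: card=480; try (B,hash)→2280, (C,merge)→4080, (B,merge)→4260, (C,hash)→5640, (C,nl)→36120, (B,nl)→36300; best=2280 via (B,hash)
  {ABC}: card=240; try (B,hash)→3060, (A,hash)→3240, (B,merge)→5040, (A,merge)→7360, (C,hash)→8520, (A,nl)→21480 …(+3); best=3060 via (B,hash)

cost=3060; order=C,A,B; methods=hash,hash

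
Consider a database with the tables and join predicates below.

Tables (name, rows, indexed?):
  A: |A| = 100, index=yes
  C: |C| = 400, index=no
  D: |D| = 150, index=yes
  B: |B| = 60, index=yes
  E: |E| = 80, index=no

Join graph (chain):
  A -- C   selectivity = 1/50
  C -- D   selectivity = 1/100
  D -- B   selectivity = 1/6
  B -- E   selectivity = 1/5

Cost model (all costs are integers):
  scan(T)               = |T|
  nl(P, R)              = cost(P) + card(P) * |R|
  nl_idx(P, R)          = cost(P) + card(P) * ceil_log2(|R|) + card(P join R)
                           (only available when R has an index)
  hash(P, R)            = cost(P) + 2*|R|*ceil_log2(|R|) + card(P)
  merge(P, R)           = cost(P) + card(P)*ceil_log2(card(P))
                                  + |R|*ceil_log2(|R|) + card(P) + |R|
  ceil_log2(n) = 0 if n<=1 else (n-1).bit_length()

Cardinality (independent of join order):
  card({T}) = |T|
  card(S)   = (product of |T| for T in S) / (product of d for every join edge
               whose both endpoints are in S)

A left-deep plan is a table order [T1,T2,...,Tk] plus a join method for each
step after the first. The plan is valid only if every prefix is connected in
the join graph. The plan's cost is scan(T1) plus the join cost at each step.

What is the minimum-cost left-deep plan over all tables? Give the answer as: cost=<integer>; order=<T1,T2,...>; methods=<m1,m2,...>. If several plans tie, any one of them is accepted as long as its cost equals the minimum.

Selinger DP (subsets sized 1..n):
  {A}: scan cost=100, card=100
  {C}: scan cost=400, card=400
  {D}: scan cost=150, card=150
  {B}: scan cost=60, card=60
  {E}: scan cost=80, card=80
  {AC}: card=800; try (A,hash)→2200, (A,nl_idx)→4000, (C,merge)→4900, (A,merge)→5200, (C,hash)→7400, (C,nl)→40100 …(+1); best=2200 via (A,hash)
  {CD}: card=600; try (D,hash)→3200, (D,nl_idx)→4200, (C,merge)→5500, (D,merge)→5750, (C,hash)→7500, (C,nl)→60150 …(+1); best=3200 via (D,hash)
  {BD}: card=1500; try (B,hash)→1020, (D,merge)→1830, (B,merge)→1920, (D,nl_idx)→2040, (D,hash)→2520, (B,nl_idx)→2550 …(+2); best=1020 via (B,hash)
  {BE}: card=960; try (B,hash)→880, (E,merge)→1120, (B,merge)→1140, (E,hash)→1240, (B,nl_idx)→1520, (E,nl)→4860 …(+1); best=880 via (B,hash)
  {ACD}: card=1200; try (A,hash)→5200, (D,hash)→5400, (A,nl_idx)→8600, (D,nl_idx)→9800, (A,merge)→10600, (D,merge)→12350 …(+2); best=5200 via (A,hash)
  {BCD}: card=6000; try (B,hash)→4520, (C,hash)→9720, (B,merge)→10220, (B,nl_idx)→12800, (C,merge)→23020, (B,nl)→39200 …(+1); best=4520 via (B,hash)
  {BDE}: card=24000; try (E,hash)→3640, (D,hash)→4240, (D,merge)→12790, (E,merge)→19660, (D,nl_idx)→32560, (E,nl)→121020 …(+1); best=3640 via (E,hash)
  {ABCD}: card=12000; try (B,hash)→7120, (A,hash)→11920, (B,merge)→20020, (B,nl_idx)→24400, (A,nl_idx)→58520, (B,nl)→77200 …(+2); best=7120 via (B,hash)
  {BCDE}: card=96000; try (E,hash)→11640, (C,hash)→34840, (E,merge)→89160, (C,merge)→391640, (E,nl)→484520, (C,nl)→9603640; best=11640 via (E,hash)
  {ABCDE}: card=192000; try (E,hash)→20240, (A,hash)→109040, (E,merge)→187760, (A,nl_idx)→875640, (E,nl)→967120, (A,merge)→1740440 …(+1); best=20240 via (E,hash)

cost=20240; order=C,D,A,B,E; methods=hash,hash,hash,hash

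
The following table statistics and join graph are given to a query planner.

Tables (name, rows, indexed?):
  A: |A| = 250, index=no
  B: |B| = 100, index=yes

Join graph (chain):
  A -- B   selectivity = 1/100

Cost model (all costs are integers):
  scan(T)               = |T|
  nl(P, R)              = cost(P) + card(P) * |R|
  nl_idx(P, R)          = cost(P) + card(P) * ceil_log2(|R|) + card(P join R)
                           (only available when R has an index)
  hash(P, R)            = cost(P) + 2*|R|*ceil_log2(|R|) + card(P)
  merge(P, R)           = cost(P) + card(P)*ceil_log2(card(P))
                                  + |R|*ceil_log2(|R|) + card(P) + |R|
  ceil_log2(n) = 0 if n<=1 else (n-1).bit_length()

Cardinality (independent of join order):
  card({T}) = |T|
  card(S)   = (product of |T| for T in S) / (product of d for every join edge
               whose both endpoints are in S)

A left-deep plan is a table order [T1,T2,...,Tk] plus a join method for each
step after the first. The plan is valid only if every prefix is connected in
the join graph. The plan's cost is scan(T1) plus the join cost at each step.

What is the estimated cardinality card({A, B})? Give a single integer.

Tables in S: A(250), B(100)
Edges inside S: A-B(d=100)
numerator = 250 * 100 = 25000
denominator = 100 = 100
card(S) = 25000 / 100 = 250

250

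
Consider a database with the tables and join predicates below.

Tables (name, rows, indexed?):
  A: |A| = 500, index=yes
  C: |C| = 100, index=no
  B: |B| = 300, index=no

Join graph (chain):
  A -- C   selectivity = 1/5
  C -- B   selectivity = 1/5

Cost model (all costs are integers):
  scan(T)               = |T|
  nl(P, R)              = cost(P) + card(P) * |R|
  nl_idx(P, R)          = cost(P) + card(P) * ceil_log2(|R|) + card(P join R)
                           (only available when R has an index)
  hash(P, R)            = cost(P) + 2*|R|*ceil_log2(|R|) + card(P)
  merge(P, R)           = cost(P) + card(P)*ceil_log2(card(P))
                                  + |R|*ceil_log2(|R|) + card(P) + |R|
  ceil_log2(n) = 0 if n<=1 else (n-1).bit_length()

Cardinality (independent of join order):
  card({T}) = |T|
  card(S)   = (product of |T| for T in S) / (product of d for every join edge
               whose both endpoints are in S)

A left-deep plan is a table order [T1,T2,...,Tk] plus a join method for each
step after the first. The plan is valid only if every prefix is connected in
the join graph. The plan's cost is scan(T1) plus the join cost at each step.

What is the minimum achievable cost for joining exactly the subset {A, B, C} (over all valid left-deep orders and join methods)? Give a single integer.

Selinger DP over subsets of {A,B,C}:
  {A}: scan cost=500, card=500
  {C}: scan cost=100, card=100
  {B}: scan cost=300, card=300
  {AC}: card=10000; try (C,hash)→2400, (A,merge)→5900, (C,merge)→6300, (A,hash)→9200, (A,nl_idx)→11000, (A,nl)→50100 …(+1); best=2400 via (C,hash)
  {BC}: card=6000; try (C,hash)→2000, (B,merge)→3900, (C,merge)→4100, (B,hash)→5600, (B,nl)→30100, (C,nl)→30300; best=2000 via (C,hash)
  {ABC}: card=600000; try (A,hash)→17000, (B,hash)→17800, (A,merge)→91000, (B,merge)→155400, (A,nl_idx)→656000, (A,nl)→3002000 …(+1); best=17000 via (A,hash)

17000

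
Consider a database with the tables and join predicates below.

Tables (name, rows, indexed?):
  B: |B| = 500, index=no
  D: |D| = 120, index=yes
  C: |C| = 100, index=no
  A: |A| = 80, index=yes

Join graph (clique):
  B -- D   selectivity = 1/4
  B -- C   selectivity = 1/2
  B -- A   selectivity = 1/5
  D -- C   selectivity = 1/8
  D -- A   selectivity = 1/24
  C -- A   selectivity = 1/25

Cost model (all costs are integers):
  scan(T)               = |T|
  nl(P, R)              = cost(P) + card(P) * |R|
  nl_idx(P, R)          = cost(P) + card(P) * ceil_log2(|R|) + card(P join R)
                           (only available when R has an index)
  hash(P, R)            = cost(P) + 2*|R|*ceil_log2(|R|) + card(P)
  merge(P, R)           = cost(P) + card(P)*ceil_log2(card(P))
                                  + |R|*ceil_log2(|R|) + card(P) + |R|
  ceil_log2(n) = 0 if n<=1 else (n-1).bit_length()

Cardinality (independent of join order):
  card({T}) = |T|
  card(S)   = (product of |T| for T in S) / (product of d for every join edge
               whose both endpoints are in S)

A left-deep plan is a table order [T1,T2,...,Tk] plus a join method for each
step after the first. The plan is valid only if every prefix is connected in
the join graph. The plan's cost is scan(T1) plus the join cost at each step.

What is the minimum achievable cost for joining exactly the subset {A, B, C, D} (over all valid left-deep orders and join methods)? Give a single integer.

Selinger DP over subsets of {A,B,C,D}:
  {B}: scan cost=500, card=500
  {D}: scan cost=120, card=120
  {C}: scan cost=100, card=100
  {A}: scan cost=80, card=80
  {BD}: card=15000; try (D,hash)→2680, (B,merge)→6080, (D,merge)→6460, (B,hash)→9240, (D,nl_idx)→19000, (B,nl)→60120 …(+1); best=2680 via (D,hash)
  {BC}: card=25000; try (C,hash)→2400, (B,merge)→5900, (C,merge)→6300, (B,hash)→9200, (B,nl)→50100, (C,nl)→50500; best=2400 via (C,hash)
  {AB}: card=8000; try (A,hash)→2120, (B,merge)→5720, (A,merge)→6140, (B,hash)→9160, (A,nl_idx)→12000, (B,nl)→40080 …(+1); best=2120 via (A,hash)
  {CD}: card=1500; try (C,hash)→1640, (D,merge)→1860, (D,hash)→1880, (C,merge)→1880, (D,nl_idx)→2300, (D,nl)→12100 …(+1); best=1640 via (C,hash)
  {AD}: card=400; try (D,nl_idx)→1040, (A,hash)→1360, (A,nl_idx)→1360, (D,merge)→1680, (A,merge)→1720, (D,hash)→1840 …(+2); best=1040 via (D,nl_idx)
  {AC}: card=320; try (A,nl_idx)→1120, (A,hash)→1320, (C,merge)→1520, (A,merge)→1540, (C,hash)→1560, (C,nl)→8080 …(+1); best=1120 via (A,nl_idx)
  {BCD}: card=93750; try (B,hash)→12140, (C,hash)→19080, (B,merge)→24640, (D,hash)→29080, (C,merge)→228480, (D,nl_idx)→271150 …(+4); best=12140 via (B,hash)
  {ABD}: card=10000; try (B,merge)→10040, (B,hash)→10440, (D,hash)→11800, (A,hash)→18800, (D,nl_idx)→68120, (D,merge)→115080 …(+5); best=10040 via (B,merge)
  {ABC}: card=16000; try (B,merge)→9320, (B,hash)→10440, (C,hash)→11520, (A,hash)→28520, (C,merge)→114920, (B,nl)→161120 …(+4); best=9320 via (B,merge)
  {ACD}: card=200; try (C,hash)→2840, (D,hash)→3120, (D,nl_idx)→3560, (A,hash)→4260, (D,merge)→5280, (C,merge)→5840 …(+5); best=2840 via (C,hash)
  {ABCD}: card=2500; try (B,merge)→9640, (B,hash)→12040, (C,hash)→21440, (D,hash)→27000, (B,nl)→102840, (A,hash)→107010 …(+8); best=9640 via (B,merge)

9640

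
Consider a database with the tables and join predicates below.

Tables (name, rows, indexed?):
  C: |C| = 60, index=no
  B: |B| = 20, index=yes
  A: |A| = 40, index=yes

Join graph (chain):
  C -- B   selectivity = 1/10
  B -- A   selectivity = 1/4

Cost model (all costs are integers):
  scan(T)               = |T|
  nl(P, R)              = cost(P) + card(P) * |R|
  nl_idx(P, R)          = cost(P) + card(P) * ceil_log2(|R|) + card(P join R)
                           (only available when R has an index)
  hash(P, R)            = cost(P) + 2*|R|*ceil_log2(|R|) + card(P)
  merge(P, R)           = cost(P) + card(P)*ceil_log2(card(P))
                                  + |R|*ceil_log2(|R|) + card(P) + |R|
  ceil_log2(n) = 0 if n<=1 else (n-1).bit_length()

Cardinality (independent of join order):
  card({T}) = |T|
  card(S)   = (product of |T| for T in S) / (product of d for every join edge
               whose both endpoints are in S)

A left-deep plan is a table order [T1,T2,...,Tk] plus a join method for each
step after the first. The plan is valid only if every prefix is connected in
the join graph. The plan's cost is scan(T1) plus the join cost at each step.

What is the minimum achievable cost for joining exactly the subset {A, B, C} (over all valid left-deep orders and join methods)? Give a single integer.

Selinger DP over subsets of {A,B,C}:
  {C}: scan cost=60, card=60
  {B}: scan cost=20, card=20
  {A}: scan cost=40, card=40
  {BC}: card=120; try (B,hash)→320, (B,nl_idx)→480, (C,merge)→560, (B,merge)→600, (C,hash)→760, (C,nl)→1220 …(+1); best=320 via (B,hash)
  {AB}: card=200; try (B,hash)→280, (A,nl_idx)→340, (A,merge)→420, (B,merge)→440, (B,nl_idx)→440, (A,hash)→520 …(+2); best=280 via (B,hash)
  {ABC}: card=1200; try (A,hash)→920, (C,hash)→1200, (A,merge)→1560, (A,nl_idx)→2240, (C,merge)→2500, (A,nl)→5120 …(+1); best=920 via (A,hash)

920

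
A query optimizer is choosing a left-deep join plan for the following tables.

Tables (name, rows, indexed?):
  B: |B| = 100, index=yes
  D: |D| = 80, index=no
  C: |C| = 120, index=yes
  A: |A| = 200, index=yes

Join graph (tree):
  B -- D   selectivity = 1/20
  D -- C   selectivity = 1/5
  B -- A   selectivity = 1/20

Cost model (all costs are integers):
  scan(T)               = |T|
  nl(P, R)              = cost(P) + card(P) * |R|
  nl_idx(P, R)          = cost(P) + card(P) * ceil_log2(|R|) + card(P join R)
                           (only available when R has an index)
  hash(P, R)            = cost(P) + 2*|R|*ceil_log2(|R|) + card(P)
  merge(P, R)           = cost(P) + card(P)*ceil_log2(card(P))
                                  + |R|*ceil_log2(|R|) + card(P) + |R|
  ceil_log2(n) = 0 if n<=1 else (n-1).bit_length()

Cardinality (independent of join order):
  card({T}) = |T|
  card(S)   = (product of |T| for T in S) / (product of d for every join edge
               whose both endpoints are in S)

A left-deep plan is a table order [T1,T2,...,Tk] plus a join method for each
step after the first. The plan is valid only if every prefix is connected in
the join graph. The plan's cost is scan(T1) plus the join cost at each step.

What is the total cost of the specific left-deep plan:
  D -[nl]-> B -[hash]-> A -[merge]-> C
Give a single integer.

64640

step 1: scan D: cost=80, card=80
step 2: join B via nl
    card(P join B) = 80*100/(20) = 400
    cost = 80 + 80*100 = 8080
step 3: join A via hash
    card(P join A) = 400*200/(20) = 4000
    cost = 8080 + 2*200*8 + 400 = 11680
step 4: join C via merge
    card(P join C) = 4000*120/(5) = 96000
    cost = 11680 + 4000*12 + 120*7 + 4000 + 120 = 64640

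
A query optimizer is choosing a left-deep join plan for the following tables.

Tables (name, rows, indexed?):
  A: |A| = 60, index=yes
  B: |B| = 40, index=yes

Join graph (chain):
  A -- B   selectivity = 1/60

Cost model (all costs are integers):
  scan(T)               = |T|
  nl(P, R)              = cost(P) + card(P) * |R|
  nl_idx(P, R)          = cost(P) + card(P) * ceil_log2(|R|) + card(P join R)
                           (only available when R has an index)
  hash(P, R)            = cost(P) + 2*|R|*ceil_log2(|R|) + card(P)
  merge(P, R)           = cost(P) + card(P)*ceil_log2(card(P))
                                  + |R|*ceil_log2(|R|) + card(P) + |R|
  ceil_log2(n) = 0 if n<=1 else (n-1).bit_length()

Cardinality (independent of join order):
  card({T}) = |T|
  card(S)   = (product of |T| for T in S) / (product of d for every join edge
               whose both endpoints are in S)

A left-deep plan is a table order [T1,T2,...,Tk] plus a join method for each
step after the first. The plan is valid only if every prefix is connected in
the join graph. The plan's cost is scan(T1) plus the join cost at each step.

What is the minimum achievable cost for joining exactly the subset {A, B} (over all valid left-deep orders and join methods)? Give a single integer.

320

Selinger DP over subsets of {A,B}:
  {A}: scan cost=60, card=60
  {B}: scan cost=40, card=40
  {AB}: card=40; try (A,nl_idx)→320, (B,nl_idx)→460, (B,hash)→600, (A,merge)→740, (B,merge)→760, (A,hash)→800 …(+2); best=320 via (A,nl_idx)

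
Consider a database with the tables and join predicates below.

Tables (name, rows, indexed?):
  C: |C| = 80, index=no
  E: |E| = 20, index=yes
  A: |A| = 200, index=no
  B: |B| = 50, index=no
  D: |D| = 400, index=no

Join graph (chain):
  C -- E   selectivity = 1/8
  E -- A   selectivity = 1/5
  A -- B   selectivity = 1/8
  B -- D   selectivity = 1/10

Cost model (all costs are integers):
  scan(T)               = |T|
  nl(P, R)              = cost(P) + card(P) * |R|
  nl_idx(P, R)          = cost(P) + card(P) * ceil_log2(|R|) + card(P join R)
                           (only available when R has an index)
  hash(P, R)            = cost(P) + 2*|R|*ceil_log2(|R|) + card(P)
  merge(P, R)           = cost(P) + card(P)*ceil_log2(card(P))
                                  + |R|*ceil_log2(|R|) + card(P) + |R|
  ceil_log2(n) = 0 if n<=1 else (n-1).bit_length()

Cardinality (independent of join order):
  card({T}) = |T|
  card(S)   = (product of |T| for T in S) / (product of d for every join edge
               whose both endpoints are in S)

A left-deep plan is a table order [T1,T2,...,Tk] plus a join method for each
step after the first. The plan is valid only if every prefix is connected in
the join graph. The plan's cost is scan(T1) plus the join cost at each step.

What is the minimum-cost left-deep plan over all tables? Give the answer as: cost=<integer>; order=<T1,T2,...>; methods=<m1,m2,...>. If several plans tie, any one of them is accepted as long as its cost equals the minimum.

cost=65320; order=A,E,B,C,D; methods=hash,hash,hash,hash

Selinger DP (subsets sized 1..n):
  {C}: scan cost=80, card=80
  {E}: scan cost=20, card=20
  {A}: scan cost=200, card=200
  {B}: scan cost=50, card=50
  {D}: scan cost=400, card=400
  {CE}: card=200; try (E,hash)→360, (E,nl_idx)→680, (C,merge)→780, (E,merge)→840, (C,hash)→1160, (C,nl)→1620 …(+1); best=360 via (E,hash)
  {AE}: card=800; try (E,hash)→600, (A,merge)→1940, (E,nl_idx)→2000, (E,merge)→2120, (A,hash)→3240, (A,nl)→4020 …(+1); best=600 via (E,hash)
  {AB}: card=1250; try (B,hash)→1000, (A,merge)→2200, (B,merge)→2350, (A,hash)→3300, (A,nl)→10050, (B,nl)→10200; best=1000 via (B,hash)
  {BD}: card=2000; try (B,hash)→1400, (D,merge)→4400, (B,merge)→4750, (D,hash)→7300, (D,nl)→20050, (B,nl)→20400; best=1400 via (B,hash)
  {ACE}: card=8000; try (C,hash)→2520, (A,hash)→3760, (A,merge)→3960, (C,merge)→10040, (A,nl)→40360, (C,nl)→64600; best=2520 via (C,hash)
  {ABE}: card=5000; try (B,hash)→2000, (E,hash)→2450, (B,merge)→9750, (E,nl_idx)→12250, (E,merge)→16120, (E,nl)→26000 …(+1); best=2000 via (B,hash)
  {ABD}: card=50000; try (A,hash)→6600, (D,hash)→9450, (D,merge)→20000, (A,merge)→27200, (A,nl)→401400, (D,nl)→501000; best=6600 via (A,hash)
  {ABCE}: card=50000; try (C,hash)→8120, (B,hash)→11120, (C,merge)→72640, (B,merge)→114870, (C,nl)→402000, (B,nl)→402520; best=8120 via (C,hash)
  {ABDE}: card=200000; try (D,hash)→14200, (E,hash)→56800, (D,merge)→76000, (E,nl_idx)→456600, (E,merge)→856720, (E,nl)→1006600 …(+1); best=14200 via (D,hash)
  {ABCDE}: card=2000000; try (D,hash)→65320, (C,hash)→215320, (D,merge)→862120, (C,merge)→3814840, (C,nl)→16014200, (D,nl)→20008120; best=65320 via (D,hash)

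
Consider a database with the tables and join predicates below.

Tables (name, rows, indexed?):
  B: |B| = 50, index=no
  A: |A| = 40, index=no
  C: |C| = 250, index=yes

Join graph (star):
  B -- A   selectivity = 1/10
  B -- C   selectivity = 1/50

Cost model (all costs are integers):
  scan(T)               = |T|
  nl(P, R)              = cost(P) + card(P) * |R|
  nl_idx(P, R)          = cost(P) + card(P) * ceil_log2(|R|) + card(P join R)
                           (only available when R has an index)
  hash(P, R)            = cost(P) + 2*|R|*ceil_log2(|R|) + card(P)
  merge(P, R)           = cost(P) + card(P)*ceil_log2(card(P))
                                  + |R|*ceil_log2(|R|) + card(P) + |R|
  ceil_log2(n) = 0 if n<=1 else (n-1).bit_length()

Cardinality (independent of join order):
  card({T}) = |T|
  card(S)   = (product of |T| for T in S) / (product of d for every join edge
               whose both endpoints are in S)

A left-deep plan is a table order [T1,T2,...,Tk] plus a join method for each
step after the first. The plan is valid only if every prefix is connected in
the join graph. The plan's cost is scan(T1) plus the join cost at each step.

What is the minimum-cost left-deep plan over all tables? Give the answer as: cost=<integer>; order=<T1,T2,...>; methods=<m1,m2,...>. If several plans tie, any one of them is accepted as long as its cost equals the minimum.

cost=1430; order=B,C,A; methods=nl_idx,hash

Selinger DP (subsets sized 1..n):
  {B}: scan cost=50, card=50
  {A}: scan cost=40, card=40
  {C}: scan cost=250, card=250
  {AB}: card=200; try (A,hash)→580, (B,merge)→670, (B,hash)→680, (A,merge)→680, (B,nl)→2040, (A,nl)→2050; best=580 via (A,hash)
  {BC}: card=250; try (C,nl_idx)→700, (B,hash)→1100, (C,merge)→2650, (B,merge)→2850, (C,hash)→4100, (C,nl)→12550 …(+1); best=700 via (C,nl_idx)
  {ABC}: card=1000; try (A,hash)→1430, (C,nl_idx)→3180, (A,merge)→3230, (C,merge)→4630, (C,hash)→4780, (A,nl)→10700 …(+1); best=1430 via (A,hash)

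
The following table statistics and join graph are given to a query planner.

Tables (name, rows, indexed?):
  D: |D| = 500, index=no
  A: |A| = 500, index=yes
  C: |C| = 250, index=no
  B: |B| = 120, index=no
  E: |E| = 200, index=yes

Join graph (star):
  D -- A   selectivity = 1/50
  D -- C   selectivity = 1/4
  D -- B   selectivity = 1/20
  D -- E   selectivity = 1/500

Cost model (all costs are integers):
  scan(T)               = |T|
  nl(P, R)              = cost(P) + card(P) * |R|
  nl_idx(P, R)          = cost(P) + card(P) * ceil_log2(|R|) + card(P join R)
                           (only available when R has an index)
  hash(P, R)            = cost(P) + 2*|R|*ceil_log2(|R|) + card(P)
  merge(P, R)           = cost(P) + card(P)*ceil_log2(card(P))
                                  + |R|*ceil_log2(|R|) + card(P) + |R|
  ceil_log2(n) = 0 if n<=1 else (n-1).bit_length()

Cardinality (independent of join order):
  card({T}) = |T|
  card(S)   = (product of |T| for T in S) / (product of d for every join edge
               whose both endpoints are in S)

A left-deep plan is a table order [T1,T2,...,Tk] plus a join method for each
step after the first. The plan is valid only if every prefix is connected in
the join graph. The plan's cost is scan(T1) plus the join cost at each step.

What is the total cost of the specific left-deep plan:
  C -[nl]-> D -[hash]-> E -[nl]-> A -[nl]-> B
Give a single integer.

step 1: scan C: cost=250, card=250
step 2: join D via nl
    card(P join D) = 250*500/(4) = 31250
    cost = 250 + 250*500 = 125250
step 3: join E via hash
    card(P join E) = 31250*200/(500) = 12500
    cost = 125250 + 2*200*8 + 31250 = 159700
step 4: join A via nl
    card(P join A) = 12500*500/(50) = 125000
    cost = 159700 + 12500*500 = 6409700
step 5: join B via nl
    card(P join B) = 125000*120/(20) = 750000
    cost = 6409700 + 125000*120 = 21409700

21409700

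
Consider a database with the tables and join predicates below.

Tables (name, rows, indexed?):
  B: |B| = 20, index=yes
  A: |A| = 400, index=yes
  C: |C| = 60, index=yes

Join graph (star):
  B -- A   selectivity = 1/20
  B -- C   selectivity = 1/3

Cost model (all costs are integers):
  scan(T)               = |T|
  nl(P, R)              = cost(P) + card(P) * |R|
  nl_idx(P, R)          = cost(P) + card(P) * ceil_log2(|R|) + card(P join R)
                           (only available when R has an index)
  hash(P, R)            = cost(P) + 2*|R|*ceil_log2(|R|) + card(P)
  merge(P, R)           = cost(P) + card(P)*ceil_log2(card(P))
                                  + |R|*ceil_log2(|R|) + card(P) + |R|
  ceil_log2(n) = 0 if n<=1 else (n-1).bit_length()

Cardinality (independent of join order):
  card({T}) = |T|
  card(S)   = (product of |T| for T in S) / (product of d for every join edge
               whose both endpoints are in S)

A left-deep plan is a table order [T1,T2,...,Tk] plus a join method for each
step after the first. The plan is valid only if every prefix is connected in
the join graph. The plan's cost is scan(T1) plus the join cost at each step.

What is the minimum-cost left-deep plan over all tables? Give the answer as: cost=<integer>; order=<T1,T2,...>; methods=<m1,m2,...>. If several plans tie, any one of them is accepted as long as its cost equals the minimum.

Selinger DP (subsets sized 1..n):
  {B}: scan cost=20, card=20
  {A}: scan cost=400, card=400
  {C}: scan cost=60, card=60
  {AB}: card=400; try (A,nl_idx)→600, (B,hash)→1000, (B,nl_idx)→2800, (A,merge)→4140, (B,merge)→4520, (A,hash)→7240 …(+2); best=600 via (A,nl_idx)
  {BC}: card=400; try (B,hash)→320, (C,nl_idx)→540, (C,merge)→560, (B,merge)→600, (C,hash)→760, (B,nl_idx)→760 …(+2); best=320 via (B,hash)
  {ABC}: card=8000; try (C,hash)→1720, (C,merge)→5020, (A,hash)→7920, (A,merge)→8320, (C,nl_idx)→11000, (A,nl_idx)→11920 …(+2); best=1720 via (C,hash)

cost=1720; order=B,A,C; methods=nl_idx,hash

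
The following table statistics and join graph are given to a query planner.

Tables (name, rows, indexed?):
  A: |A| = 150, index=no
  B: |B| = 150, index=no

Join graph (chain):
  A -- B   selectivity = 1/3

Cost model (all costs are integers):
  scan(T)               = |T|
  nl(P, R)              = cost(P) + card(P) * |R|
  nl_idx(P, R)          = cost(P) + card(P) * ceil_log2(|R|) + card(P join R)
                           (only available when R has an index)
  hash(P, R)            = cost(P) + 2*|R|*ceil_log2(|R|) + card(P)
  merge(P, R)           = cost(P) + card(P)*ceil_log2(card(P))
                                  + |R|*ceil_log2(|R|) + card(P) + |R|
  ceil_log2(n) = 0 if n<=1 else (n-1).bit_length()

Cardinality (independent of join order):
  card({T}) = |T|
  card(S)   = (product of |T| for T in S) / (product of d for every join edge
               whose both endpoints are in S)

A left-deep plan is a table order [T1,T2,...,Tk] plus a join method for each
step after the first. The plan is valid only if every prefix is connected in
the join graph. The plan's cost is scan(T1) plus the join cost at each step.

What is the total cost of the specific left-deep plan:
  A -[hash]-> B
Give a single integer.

step 1: scan A: cost=150, card=150
step 2: join B via hash
    card(P join B) = 150*150/(3) = 7500
    cost = 150 + 2*150*8 + 150 = 2700

2700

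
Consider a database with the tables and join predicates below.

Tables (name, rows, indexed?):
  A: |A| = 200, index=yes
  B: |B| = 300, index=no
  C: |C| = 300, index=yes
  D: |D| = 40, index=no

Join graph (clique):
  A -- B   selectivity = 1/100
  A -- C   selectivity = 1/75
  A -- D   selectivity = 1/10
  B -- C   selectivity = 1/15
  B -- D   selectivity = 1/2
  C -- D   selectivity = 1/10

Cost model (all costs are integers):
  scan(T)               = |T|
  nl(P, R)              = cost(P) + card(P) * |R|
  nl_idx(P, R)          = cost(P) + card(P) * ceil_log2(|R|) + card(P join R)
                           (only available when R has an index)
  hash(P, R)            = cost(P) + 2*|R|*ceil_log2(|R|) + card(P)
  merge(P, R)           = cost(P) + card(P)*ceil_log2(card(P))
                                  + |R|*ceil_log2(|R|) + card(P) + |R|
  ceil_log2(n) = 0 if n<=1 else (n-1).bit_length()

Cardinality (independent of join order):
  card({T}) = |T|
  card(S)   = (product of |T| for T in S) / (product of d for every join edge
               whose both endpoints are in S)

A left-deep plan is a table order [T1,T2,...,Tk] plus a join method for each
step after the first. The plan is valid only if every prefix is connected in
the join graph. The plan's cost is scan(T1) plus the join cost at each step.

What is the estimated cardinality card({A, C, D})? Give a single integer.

320

Tables in S: A(200), C(300), D(40)
Edges inside S: A-C(d=75), A-D(d=10), C-D(d=10)
numerator = 200 * 300 * 40 = 2400000
denominator = 75 * 10 * 10 = 7500
card(S) = 2400000 / 7500 = 320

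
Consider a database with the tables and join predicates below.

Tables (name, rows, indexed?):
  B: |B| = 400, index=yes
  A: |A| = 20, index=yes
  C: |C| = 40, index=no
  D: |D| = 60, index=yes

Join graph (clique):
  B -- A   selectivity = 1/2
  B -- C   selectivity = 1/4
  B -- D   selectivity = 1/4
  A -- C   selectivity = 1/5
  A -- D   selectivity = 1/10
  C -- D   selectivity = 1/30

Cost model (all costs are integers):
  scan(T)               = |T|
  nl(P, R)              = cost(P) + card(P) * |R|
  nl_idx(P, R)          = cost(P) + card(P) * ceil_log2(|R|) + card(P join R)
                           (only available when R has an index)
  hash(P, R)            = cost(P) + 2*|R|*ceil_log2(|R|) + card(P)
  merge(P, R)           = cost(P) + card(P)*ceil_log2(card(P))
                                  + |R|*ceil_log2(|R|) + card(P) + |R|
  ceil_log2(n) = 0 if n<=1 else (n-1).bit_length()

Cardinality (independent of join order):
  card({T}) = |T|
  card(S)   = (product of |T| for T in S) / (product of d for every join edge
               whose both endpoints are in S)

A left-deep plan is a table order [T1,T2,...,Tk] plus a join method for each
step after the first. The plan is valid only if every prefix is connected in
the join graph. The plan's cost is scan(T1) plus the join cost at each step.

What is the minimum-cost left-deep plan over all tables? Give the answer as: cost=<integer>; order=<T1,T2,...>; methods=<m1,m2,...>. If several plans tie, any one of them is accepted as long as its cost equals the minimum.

Selinger DP (subsets sized 1..n):
  {B}: scan cost=400, card=400
  {A}: scan cost=20, card=20
  {C}: scan cost=40, card=40
  {D}: scan cost=60, card=60
  {AB}: card=4000; try (A,hash)→1000, (B,merge)→4140, (B,nl_idx)→4200, (A,merge)→4520, (A,nl_idx)→6400, (B,hash)→7240 …(+2); best=1000 via (A,hash)
  {BC}: card=4000; try (C,hash)→1280, (B,merge)→4320, (B,nl_idx)→4400, (C,merge)→4680, (B,hash)→7280, (B,nl)→16040 …(+1); best=1280 via (C,hash)
  {BD}: card=6000; try (D,hash)→1520, (B,merge)→4480, (D,merge)→4820, (B,nl_idx)→6600, (B,hash)→7320, (D,nl_idx)→8800 …(+2); best=1520 via (D,hash)
  {AC}: card=160; try (A,hash)→280, (A,nl_idx)→400, (C,merge)→420, (A,merge)→440, (C,hash)→520, (C,nl)→820 …(+1); best=280 via (A,hash)
  {AD}: card=120; try (D,nl_idx)→260, (A,hash)→320, (A,nl_idx)→480, (D,merge)→560, (A,merge)→600, (D,hash)→760 …(+2); best=260 via (D,nl_idx)
  {CD}: card=80; try (D,nl_idx)→360, (C,hash)→600, (D,merge)→740, (C,merge)→760, (D,hash)→800, (D,nl)→2440 …(+1); best=360 via (D,nl_idx)
  {ABC}: card=8000; try (C,hash)→5480, (A,hash)→5480, (B,merge)→5720, (B,hash)→7640, (B,nl_idx)→9720, (A,nl_idx)→29280 …(+5); best=5480 via (C,hash)
  {ABD}: card=6000; try (B,merge)→5220, (D,hash)→5720, (B,nl_idx)→7340, (B,hash)→7580, (A,hash)→7720, (D,nl_idx)→31000 …(+6); best=5220 via (B,merge)
  {BCD}: card=2000; try (B,nl_idx)→3080, (B,merge)→5000, (D,hash)→6000, (B,hash)→7640, (C,hash)→8000, (D,nl_idx)→27280 …(+5); best=3080 via (B,nl_idx)
  {ACD}: card=32; try (A,hash)→640, (A,nl_idx)→792, (C,hash)→860, (A,merge)→1120, (D,hash)→1160, (D,nl_idx)→1272 …(+5); best=640 via (A,hash)
  {ABCD}: card=400; try (B,nl_idx)→1328, (B,merge)→4832, (A,hash)→5280, (B,hash)→7872, (C,hash)→11700, (B,nl)→13440 …(+9); best=1328 via (B,nl_idx)

cost=1328; order=C,D,A,B; methods=nl_idx,hash,nl_idx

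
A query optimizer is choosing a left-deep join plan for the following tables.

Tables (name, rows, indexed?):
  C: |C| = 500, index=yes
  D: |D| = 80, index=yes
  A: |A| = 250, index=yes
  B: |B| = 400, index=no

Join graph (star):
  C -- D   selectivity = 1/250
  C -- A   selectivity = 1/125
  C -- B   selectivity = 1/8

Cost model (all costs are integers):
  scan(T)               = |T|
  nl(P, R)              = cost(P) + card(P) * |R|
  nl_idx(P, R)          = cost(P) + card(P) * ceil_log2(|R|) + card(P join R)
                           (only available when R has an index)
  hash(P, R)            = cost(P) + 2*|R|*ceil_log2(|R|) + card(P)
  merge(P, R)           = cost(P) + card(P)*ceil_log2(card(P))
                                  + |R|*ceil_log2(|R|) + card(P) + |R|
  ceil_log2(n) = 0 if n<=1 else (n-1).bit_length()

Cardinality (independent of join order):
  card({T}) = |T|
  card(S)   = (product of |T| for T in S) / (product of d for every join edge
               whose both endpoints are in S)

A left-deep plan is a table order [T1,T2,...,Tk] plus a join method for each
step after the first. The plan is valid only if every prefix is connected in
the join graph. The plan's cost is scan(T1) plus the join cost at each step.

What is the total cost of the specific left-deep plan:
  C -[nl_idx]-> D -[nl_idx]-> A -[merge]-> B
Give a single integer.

step 1: scan C: cost=500, card=500
step 2: join D via nl_idx
    card(P join D) = 500*80/(250) = 160
    cost = 500 + 500*7 + 160 = 4160
step 3: join A via nl_idx
    card(P join A) = 160*250/(125) = 320
    cost = 4160 + 160*8 + 320 = 5760
step 4: join B via merge
    card(P join B) = 320*400/(8) = 16000
    cost = 5760 + 320*9 + 400*9 + 320 + 400 = 12960

12960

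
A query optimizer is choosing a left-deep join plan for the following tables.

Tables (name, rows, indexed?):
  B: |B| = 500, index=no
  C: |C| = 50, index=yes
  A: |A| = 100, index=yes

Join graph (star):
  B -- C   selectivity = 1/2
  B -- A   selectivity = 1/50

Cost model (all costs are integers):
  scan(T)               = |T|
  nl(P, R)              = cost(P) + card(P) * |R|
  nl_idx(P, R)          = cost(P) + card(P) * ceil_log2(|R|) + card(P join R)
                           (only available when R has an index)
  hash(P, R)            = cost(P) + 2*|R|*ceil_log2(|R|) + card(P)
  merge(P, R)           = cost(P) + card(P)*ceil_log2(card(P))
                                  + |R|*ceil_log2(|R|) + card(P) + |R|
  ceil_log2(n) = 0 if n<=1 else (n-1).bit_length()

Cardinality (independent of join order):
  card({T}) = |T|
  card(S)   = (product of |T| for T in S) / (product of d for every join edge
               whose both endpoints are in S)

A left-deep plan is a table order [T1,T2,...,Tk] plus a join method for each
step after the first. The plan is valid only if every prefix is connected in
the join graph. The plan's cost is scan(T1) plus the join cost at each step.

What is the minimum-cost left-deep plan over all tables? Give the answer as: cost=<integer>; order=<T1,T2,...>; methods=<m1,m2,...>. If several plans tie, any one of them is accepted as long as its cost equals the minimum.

cost=4000; order=B,A,C; methods=hash,hash

Selinger DP (subsets sized 1..n):
  {B}: scan cost=500, card=500
  {C}: scan cost=50, card=50
  {A}: scan cost=100, card=100
  {BC}: card=12500; try (C,hash)→1600, (B,merge)→5400, (C,merge)→5850, (B,hash)→9100, (C,nl_idx)→16000, (B,nl)→25050 …(+1); best=1600 via (C,hash)
  {AB}: card=1000; try (A,hash)→2400, (A,nl_idx)→5000, (B,merge)→5900, (A,merge)→6300, (B,hash)→9200, (B,nl)→50100 …(+1); best=2400 via (A,hash)
  {ABC}: card=25000; try (C,hash)→4000, (C,merge)→13750, (A,hash)→15500, (C,nl_idx)→33400, (C,nl)→52400, (A,nl_idx)→114100 …(+2); best=4000 via (C,hash)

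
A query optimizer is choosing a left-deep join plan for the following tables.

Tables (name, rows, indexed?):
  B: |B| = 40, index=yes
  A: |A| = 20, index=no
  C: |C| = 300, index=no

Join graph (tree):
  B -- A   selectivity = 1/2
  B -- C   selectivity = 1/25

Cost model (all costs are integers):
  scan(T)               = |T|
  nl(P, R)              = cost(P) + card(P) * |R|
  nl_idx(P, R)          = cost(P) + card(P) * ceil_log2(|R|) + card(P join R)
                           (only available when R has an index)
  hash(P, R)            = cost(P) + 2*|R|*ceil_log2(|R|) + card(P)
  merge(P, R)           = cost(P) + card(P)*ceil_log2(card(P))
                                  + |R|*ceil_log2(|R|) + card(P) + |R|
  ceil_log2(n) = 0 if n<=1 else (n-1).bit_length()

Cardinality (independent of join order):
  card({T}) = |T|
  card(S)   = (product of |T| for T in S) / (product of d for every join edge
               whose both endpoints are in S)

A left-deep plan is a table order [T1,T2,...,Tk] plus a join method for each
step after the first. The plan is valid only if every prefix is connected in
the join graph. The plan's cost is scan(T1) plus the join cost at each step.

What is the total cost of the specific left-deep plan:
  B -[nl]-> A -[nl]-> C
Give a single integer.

120840

step 1: scan B: cost=40, card=40
step 2: join A via nl
    card(P join A) = 40*20/(2) = 400
    cost = 40 + 40*20 = 840
step 3: join C via nl
    card(P join C) = 400*300/(25) = 4800
    cost = 840 + 400*300 = 120840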